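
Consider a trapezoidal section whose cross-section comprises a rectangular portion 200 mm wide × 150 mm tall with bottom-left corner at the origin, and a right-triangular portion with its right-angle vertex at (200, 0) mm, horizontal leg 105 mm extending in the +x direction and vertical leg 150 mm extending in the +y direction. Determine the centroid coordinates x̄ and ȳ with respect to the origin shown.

x̄ = 128.07 mm, ȳ = 69.80 mm

rectangular portion: A = 200 × 150 = 30000.00, centroid at (100.00, 75.00).
triangular portion: A = ½·105·150 = 7875.00, centroid at (235.00, 50.00).
ΣA = 37875.00 mm², ΣAx̄ = 4850625.00 mm³, ΣAȳ = 2643750.00 mm³.
x̄ = 4850625.00/37875.00 = 128.07 mm; ȳ = 2643750.00/37875.00 = 69.80 mm.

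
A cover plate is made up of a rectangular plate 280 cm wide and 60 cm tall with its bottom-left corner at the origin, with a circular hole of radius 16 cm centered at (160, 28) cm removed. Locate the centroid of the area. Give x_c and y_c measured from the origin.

plate: A = 280 × 60 = 16800.00, centroid at (140.00, 30.00).
hole: A = −π·16² = -804.25, centroid at (160.00, 28.00).
ΣA = 15995.75 cm²
ΣAx_c = (16800.00)(140.00) + (-804.25)(160.00) = 2223320.36 cm³
ΣAy_c = (16800.00)(30.00) + (-804.25)(28.00) = 481481.06 cm³
x_c = 2223320.36 / 15995.75 = 138.99 cm
y_c = 481481.06 / 15995.75 = 30.10 cm

x_c = 138.99 cm, y_c = 30.10 cm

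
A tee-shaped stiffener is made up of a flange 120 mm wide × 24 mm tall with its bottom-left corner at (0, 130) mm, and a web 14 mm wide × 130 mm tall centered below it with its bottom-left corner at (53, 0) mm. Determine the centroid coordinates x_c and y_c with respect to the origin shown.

x_c = 60.00 mm, y_c = 112.18 mm

web: A = 14 × 130 = 1820.00, centroid at (60.00, 65.00).
flange: A = 120 × 24 = 2880.00, centroid at (60.00, 142.00).
ΣA = 4700.00 mm², ΣAx_c = 282000.00 mm³, ΣAy_c = 527260.00 mm³.
x_c = 282000.00/4700.00 = 60.00 mm; y_c = 527260.00/4700.00 = 112.18 mm.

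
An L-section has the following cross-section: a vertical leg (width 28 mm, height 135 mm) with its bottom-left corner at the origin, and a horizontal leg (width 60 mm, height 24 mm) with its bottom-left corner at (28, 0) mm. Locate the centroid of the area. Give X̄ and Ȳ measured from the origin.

X̄ = 26.14 mm, Ȳ = 52.19 mm

Part | A | x̄ᵢ | ȳᵢ | A·x̄ᵢ | A·ȳᵢ
vertical leg | 3780.00 | 14.00 | 67.50 | 52920.00 | 255150.00
horizontal leg | 1440.00 | 58.00 | 12.00 | 83520.00 | 17280.00
Σ | 5220.00 |  |  | 136440.00 | 272430.00
X̄ = 136440.00 / 5220.00 = 26.14 mm
Ȳ = 272430.00 / 5220.00 = 52.19 mm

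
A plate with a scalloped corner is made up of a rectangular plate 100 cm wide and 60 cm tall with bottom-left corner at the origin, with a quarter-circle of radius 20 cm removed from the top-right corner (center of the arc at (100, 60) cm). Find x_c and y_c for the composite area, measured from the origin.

plate: A = 100 × 60 = 6000.00, centroid at (50.00, 30.00).
removed quarter-circle: A = −¼π·20² = -314.16, centroid at (91.51, 51.51).
ΣA = 5685.84 cm²
ΣAx_c = (6000.00)(50.00) + (-314.16)(91.51) = 271250.74 cm³
ΣAy_c = (6000.00)(30.00) + (-314.16)(51.51) = 163817.11 cm³
x_c = 271250.74 / 5685.84 = 47.71 cm
y_c = 163817.11 / 5685.84 = 28.81 cm

x_c = 47.71 cm, y_c = 28.81 cm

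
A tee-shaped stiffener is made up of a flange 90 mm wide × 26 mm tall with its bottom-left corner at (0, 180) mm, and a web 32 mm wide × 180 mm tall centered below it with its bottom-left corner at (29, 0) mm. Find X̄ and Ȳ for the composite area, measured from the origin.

X̄ = 45.00 mm, Ȳ = 119.76 mm

web: A = 32 × 180 = 5760.00, centroid at (45.00, 90.00).
flange: A = 90 × 26 = 2340.00, centroid at (45.00, 193.00).
ΣA = 8100.00 mm²
ΣAX̄ = (5760.00)(45.00) + (2340.00)(45.00) = 364500.00 mm³
ΣAȲ = (5760.00)(90.00) + (2340.00)(193.00) = 970020.00 mm³
X̄ = 364500.00 / 8100.00 = 45.00 mm
Ȳ = 970020.00 / 8100.00 = 119.76 mm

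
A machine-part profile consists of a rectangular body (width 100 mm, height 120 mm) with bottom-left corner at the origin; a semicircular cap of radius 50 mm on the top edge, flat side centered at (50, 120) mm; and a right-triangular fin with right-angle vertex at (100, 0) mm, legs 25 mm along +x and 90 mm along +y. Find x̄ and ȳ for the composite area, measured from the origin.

x̄ = 53.85 mm, ȳ = 76.73 mm

rectangular body: A = 100 × 120 = 12000.00, centroid at (50.00, 60.00).
semicircular top: A = ½π·50² = 3926.99, centroid at (50.00, 141.22).
triangular fin: A = ½·25·90 = 1125.00, centroid at (108.33, 30.00).
ΣA = 17051.99 mm², ΣAx̄ = 918224.54 mm³, ΣAȳ = 1308322.23 mm³.
x̄ = 918224.54/17051.99 = 53.85 mm; ȳ = 1308322.23/17051.99 = 76.73 mm.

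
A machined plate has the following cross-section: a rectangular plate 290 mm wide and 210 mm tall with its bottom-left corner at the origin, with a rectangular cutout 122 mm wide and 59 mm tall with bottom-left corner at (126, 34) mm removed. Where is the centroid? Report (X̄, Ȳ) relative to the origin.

X̄ = 139.37 mm, Ȳ = 110.56 mm

plate: A = 290 × 210 = 60900.00, centroid at (145.00, 105.00).
hole: A = −(122 × 59) = -7198.00, centroid at (187.00, 63.50).
ΣA = 53702.00 mm², ΣAX̄ = 7484474.00 mm³, ΣAȲ = 5937427.00 mm³.
X̄ = 7484474.00/53702.00 = 139.37 mm; Ȳ = 5937427.00/53702.00 = 110.56 mm.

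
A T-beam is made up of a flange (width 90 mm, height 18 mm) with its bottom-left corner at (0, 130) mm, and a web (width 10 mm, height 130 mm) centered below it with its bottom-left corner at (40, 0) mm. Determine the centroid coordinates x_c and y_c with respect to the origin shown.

web: A = 10 × 130 = 1300.00, centroid at (45.00, 65.00).
flange: A = 90 × 18 = 1620.00, centroid at (45.00, 139.00).
ΣA = 2920.00 mm²
ΣAx_c = (1300.00)(45.00) + (1620.00)(45.00) = 131400.00 mm³
ΣAy_c = (1300.00)(65.00) + (1620.00)(139.00) = 309680.00 mm³
x_c = 131400.00 / 2920.00 = 45.00 mm
y_c = 309680.00 / 2920.00 = 106.05 mm

x_c = 45.00 mm, y_c = 106.05 mm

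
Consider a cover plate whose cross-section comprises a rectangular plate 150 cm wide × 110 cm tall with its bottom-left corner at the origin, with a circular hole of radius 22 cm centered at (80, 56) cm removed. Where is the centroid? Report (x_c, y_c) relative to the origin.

x_c = 74.49 cm, y_c = 54.90 cm

plate: A = 150 × 110 = 16500.00, centroid at (75.00, 55.00).
hole: A = −π·22² = -1520.53, centroid at (80.00, 56.00).
ΣA = 14979.47 cm²
ΣAx_c = (16500.00)(75.00) + (-1520.53)(80.00) = 1115857.53 cm³
ΣAy_c = (16500.00)(55.00) + (-1520.53)(56.00) = 822350.27 cm³
x_c = 1115857.53 / 14979.47 = 74.49 cm
y_c = 822350.27 / 14979.47 = 54.90 cm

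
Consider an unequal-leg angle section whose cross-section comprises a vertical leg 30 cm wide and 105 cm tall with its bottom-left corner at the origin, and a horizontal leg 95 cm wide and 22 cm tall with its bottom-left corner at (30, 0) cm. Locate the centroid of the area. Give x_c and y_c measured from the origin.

x_c = 39.93 cm, y_c = 35.95 cm

vertical leg: A = 30 × 105 = 3150.00, centroid at (15.00, 52.50).
horizontal leg: A = 95 × 22 = 2090.00, centroid at (77.50, 11.00).
ΣA = 5240.00 cm²
ΣAx_c = (3150.00)(15.00) + (2090.00)(77.50) = 209225.00 cm³
ΣAy_c = (3150.00)(52.50) + (2090.00)(11.00) = 188365.00 cm³
x_c = 209225.00 / 5240.00 = 39.93 cm
y_c = 188365.00 / 5240.00 = 35.95 cm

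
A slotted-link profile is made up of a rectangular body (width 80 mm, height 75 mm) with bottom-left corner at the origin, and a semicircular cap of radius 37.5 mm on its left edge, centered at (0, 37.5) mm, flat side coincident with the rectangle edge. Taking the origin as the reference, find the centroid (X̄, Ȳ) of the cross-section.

rectangular body: A = 80 × 75 = 6000.00, centroid at (40.00, 37.50).
semicircular end: A = ½π·37.5² = 2208.93, centroid at (-15.92, 37.50).
ΣA = 8208.93 mm², ΣAX̄ = 204843.75 mm³, ΣAȲ = 307834.96 mm³.
X̄ = 204843.75/8208.93 = 24.95 mm; Ȳ = 307834.96/8208.93 = 37.50 mm.

X̄ = 24.95 mm, Ȳ = 37.50 mm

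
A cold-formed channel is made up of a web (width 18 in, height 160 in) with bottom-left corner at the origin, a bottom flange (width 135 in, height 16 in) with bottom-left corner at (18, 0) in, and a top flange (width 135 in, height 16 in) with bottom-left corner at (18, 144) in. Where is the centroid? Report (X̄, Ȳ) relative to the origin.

X̄ = 54.90 in, Ȳ = 80.00 in

Part | A | x̄ᵢ | ȳᵢ | A·x̄ᵢ | A·ȳᵢ
web | 2880.00 | 9.00 | 80.00 | 25920.00 | 230400.00
bottom flange | 2160.00 | 85.50 | 8.00 | 184680.00 | 17280.00
top flange | 2160.00 | 85.50 | 152.00 | 184680.00 | 328320.00
Σ | 7200.00 |  |  | 395280.00 | 576000.00
X̄ = 395280.00 / 7200.00 = 54.90 in
Ȳ = 576000.00 / 7200.00 = 80.00 in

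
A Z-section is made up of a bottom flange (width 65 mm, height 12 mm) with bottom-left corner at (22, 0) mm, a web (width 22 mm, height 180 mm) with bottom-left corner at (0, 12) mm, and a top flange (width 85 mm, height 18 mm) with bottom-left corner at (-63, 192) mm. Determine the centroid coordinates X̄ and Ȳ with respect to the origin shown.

bottom flange: A = 65 × 12 = 780.00, centroid at (54.50, 6.00).
web: A = 22 × 180 = 3960.00, centroid at (11.00, 102.00).
top flange: A = 85 × 18 = 1530.00, centroid at (-20.50, 201.00).
ΣA = 6270.00 mm²
ΣAX̄ = (780.00)(54.50) + (3960.00)(11.00) + (1530.00)(-20.50) = 54705.00 mm³
ΣAȲ = (780.00)(6.00) + (3960.00)(102.00) + (1530.00)(201.00) = 716130.00 mm³
X̄ = 54705.00 / 6270.00 = 8.72 mm
Ȳ = 716130.00 / 6270.00 = 114.22 mm

X̄ = 8.72 mm, Ȳ = 114.22 mm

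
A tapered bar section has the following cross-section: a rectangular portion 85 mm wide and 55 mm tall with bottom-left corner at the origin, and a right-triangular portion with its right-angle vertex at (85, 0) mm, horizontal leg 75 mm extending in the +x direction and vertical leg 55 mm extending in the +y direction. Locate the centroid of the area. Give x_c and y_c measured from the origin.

rectangular portion: A = 85 × 55 = 4675.00, centroid at (42.50, 27.50).
triangular portion: A = ½·75·55 = 2062.50, centroid at (110.00, 18.33).
ΣA = 6737.50 mm², ΣAx_c = 425562.50 mm³, ΣAy_c = 166375.00 mm³.
x_c = 425562.50/6737.50 = 63.16 mm; y_c = 166375.00/6737.50 = 24.69 mm.

x_c = 63.16 mm, y_c = 24.69 mm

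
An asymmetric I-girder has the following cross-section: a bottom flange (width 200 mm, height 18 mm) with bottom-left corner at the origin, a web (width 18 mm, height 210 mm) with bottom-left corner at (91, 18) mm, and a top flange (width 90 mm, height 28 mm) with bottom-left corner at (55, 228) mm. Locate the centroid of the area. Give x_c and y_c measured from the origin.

x_c = 100.00 mm, y_c = 111.84 mm

bottom flange: A = 200 × 18 = 3600.00, centroid at (100.00, 9.00).
web: A = 18 × 210 = 3780.00, centroid at (100.00, 123.00).
top flange: A = 90 × 28 = 2520.00, centroid at (100.00, 242.00).
ΣA = 9900.00 mm²
ΣAx_c = (3600.00)(100.00) + (3780.00)(100.00) + (2520.00)(100.00) = 990000.00 mm³
ΣAy_c = (3600.00)(9.00) + (3780.00)(123.00) + (2520.00)(242.00) = 1107180.00 mm³
x_c = 990000.00 / 9900.00 = 100.00 mm
y_c = 1107180.00 / 9900.00 = 111.84 mm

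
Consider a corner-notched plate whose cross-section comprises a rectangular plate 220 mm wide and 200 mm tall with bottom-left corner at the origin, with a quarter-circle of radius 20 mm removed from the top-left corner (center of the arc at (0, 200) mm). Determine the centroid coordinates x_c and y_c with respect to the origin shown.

x_c = 110.73 mm, y_c = 99.34 mm

plate: A = 220 × 200 = 44000.00, centroid at (110.00, 100.00).
removed quarter-circle: A = −¼π·20² = -314.16, centroid at (8.49, 191.51).
ΣA = 43685.84 mm², ΣAx_c = 4837333.33 mm³, ΣAy_c = 4339834.81 mm³.
x_c = 4837333.33/43685.84 = 110.73 mm; y_c = 4339834.81/43685.84 = 99.34 mm.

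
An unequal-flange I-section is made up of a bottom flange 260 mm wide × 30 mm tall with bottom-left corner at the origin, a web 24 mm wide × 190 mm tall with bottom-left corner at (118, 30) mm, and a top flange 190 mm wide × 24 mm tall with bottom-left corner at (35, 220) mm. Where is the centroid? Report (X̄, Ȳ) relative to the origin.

X̄ = 130.00 mm, Ȳ = 103.13 mm

bottom flange: A = 260 × 30 = 7800.00, centroid at (130.00, 15.00).
web: A = 24 × 190 = 4560.00, centroid at (130.00, 125.00).
top flange: A = 190 × 24 = 4560.00, centroid at (130.00, 232.00).
ΣA = 16920.00 mm²
ΣAX̄ = (7800.00)(130.00) + (4560.00)(130.00) + (4560.00)(130.00) = 2199600.00 mm³
ΣAȲ = (7800.00)(15.00) + (4560.00)(125.00) + (4560.00)(232.00) = 1744920.00 mm³
X̄ = 2199600.00 / 16920.00 = 130.00 mm
Ȳ = 1744920.00 / 16920.00 = 103.13 mm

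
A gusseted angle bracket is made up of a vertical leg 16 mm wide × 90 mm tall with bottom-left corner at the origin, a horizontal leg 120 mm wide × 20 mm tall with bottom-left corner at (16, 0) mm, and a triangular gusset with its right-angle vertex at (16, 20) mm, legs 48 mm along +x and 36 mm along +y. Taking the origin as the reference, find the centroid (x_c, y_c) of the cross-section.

vertical leg: A = 16 × 90 = 1440.00, centroid at (8.00, 45.00).
horizontal leg: A = 120 × 20 = 2400.00, centroid at (76.00, 10.00).
gusset: A = ½·48·36 = 864.00, centroid at (32.00, 32.00).
ΣA = 4704.00 mm², ΣAx_c = 221568.00 mm³, ΣAy_c = 116448.00 mm³.
x_c = 221568.00/4704.00 = 47.10 mm; y_c = 116448.00/4704.00 = 24.76 mm.

x_c = 47.10 mm, y_c = 24.76 mm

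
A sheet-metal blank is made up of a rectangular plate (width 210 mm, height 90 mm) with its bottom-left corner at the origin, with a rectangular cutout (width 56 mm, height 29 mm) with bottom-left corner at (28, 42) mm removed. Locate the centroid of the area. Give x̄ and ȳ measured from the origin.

x̄ = 109.61 mm, ȳ = 43.92 mm

plate: A = 210 × 90 = 18900.00, centroid at (105.00, 45.00).
hole: A = −(56 × 29) = -1624.00, centroid at (56.00, 56.50).
ΣA = 17276.00 mm²
ΣAx̄ = (18900.00)(105.00) + (-1624.00)(56.00) = 1893556.00 mm³
ΣAȳ = (18900.00)(45.00) + (-1624.00)(56.50) = 758744.00 mm³
x̄ = 1893556.00 / 17276.00 = 109.61 mm
ȳ = 758744.00 / 17276.00 = 43.92 mm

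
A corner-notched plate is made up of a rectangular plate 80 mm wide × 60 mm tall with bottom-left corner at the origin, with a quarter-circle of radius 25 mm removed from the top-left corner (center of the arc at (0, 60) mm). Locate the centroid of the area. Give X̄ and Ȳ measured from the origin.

X̄ = 43.35 mm, Ȳ = 27.79 mm

plate: A = 80 × 60 = 4800.00, centroid at (40.00, 30.00).
removed quarter-circle: A = −¼π·25² = -490.87, centroid at (10.61, 49.39).
ΣA = 4309.13 mm², ΣAX̄ = 186791.67 mm³, ΣAȲ = 119755.90 mm³.
X̄ = 186791.67/4309.13 = 43.35 mm; Ȳ = 119755.90/4309.13 = 27.79 mm.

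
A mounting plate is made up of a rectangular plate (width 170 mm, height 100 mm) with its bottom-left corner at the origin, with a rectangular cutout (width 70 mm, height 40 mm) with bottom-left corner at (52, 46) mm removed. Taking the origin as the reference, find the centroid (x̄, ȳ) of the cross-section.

plate: A = 170 × 100 = 17000.00, centroid at (85.00, 50.00).
hole: A = −(70 × 40) = -2800.00, centroid at (87.00, 66.00).
ΣA = 14200.00 mm²
ΣAx̄ = (17000.00)(85.00) + (-2800.00)(87.00) = 1201400.00 mm³
ΣAȳ = (17000.00)(50.00) + (-2800.00)(66.00) = 665200.00 mm³
x̄ = 1201400.00 / 14200.00 = 84.61 mm
ȳ = 665200.00 / 14200.00 = 46.85 mm

x̄ = 84.61 mm, ȳ = 46.85 mm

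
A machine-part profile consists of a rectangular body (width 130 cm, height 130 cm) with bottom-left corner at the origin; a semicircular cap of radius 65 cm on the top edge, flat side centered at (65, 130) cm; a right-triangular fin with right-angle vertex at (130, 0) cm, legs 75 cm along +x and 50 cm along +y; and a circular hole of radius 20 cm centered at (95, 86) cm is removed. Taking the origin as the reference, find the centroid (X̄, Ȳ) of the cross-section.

Part | A | x̄ᵢ | ȳᵢ | A·x̄ᵢ | A·ȳᵢ
rectangular body | 16900.00 | 65.00 | 65.00 | 1098500.00 | 1098500.00
semicircular top | 6636.61 | 65.00 | 157.59 | 431379.94 | 1045843.22
triangular fin | 1875.00 | 155.00 | 16.67 | 290625.00 | 31250.00
hole | -1256.64 | 95.00 | 86.00 | -119380.52 | -108070.79
Σ | 24154.98 |  |  | 1701124.42 | 2067522.43
X̄ = 1701124.42 / 24154.98 = 70.43 cm
Ȳ = 2067522.43 / 24154.98 = 85.59 cm

X̄ = 70.43 cm, Ȳ = 85.59 cm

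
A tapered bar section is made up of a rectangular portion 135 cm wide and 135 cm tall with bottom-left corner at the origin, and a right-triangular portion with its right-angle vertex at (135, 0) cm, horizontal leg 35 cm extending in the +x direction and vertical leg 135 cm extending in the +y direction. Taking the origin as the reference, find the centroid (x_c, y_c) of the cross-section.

Part | A | x̄ᵢ | ȳᵢ | A·x̄ᵢ | A·ȳᵢ
rectangular portion | 18225.00 | 67.50 | 67.50 | 1230187.50 | 1230187.50
triangular portion | 2362.50 | 146.67 | 45.00 | 346500.00 | 106312.50
Σ | 20587.50 |  |  | 1576687.50 | 1336500.00
x_c = 1576687.50 / 20587.50 = 76.58 cm
y_c = 1336500.00 / 20587.50 = 64.92 cm

x_c = 76.58 cm, y_c = 64.92 cm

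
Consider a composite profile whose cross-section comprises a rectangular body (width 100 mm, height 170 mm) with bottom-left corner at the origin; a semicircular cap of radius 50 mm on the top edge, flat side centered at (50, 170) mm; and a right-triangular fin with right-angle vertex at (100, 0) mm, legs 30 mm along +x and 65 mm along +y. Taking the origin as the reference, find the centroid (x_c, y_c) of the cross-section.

rectangular body: A = 100 × 170 = 17000.00, centroid at (50.00, 85.00).
semicircular top: A = ½π·50² = 3926.99, centroid at (50.00, 191.22).
triangular fin: A = ½·30·65 = 975.00, centroid at (110.00, 21.67).
ΣA = 21901.99 mm², ΣAx_c = 1153599.54 mm³, ΣAy_c = 2217046.77 mm³.
x_c = 1153599.54/21901.99 = 52.67 mm; y_c = 2217046.77/21901.99 = 101.23 mm.

x_c = 52.67 mm, y_c = 101.23 mm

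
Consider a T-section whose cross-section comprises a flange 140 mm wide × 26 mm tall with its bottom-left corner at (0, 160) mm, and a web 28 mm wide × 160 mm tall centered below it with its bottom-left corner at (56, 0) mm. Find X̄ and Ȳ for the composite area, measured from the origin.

web: A = 28 × 160 = 4480.00, centroid at (70.00, 80.00).
flange: A = 140 × 26 = 3640.00, centroid at (70.00, 173.00).
ΣA = 8120.00 mm², ΣAX̄ = 568400.00 mm³, ΣAȲ = 988120.00 mm³.
X̄ = 568400.00/8120.00 = 70.00 mm; Ȳ = 988120.00/8120.00 = 121.69 mm.

X̄ = 70.00 mm, Ȳ = 121.69 mm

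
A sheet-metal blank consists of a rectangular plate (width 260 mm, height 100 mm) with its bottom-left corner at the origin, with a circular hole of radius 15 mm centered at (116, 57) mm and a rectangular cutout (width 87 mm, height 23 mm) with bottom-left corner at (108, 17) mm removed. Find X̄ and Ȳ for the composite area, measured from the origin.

plate: A = 260 × 100 = 26000.00, centroid at (130.00, 50.00).
hole 1: A = −π·15² = -706.86, centroid at (116.00, 57.00).
hole 2: A = −(87 × 23) = -2001.00, centroid at (151.50, 28.50).
ΣA = 23292.14 mm²
ΣAX̄ = (26000.00)(130.00) + (-706.86)(116.00) + (-2001.00)(151.50) = 2994852.93 mm³
ΣAȲ = (26000.00)(50.00) + (-706.86)(57.00) + (-2001.00)(28.50) = 1202680.57 mm³
X̄ = 2994852.93 / 23292.14 = 128.58 mm
Ȳ = 1202680.57 / 23292.14 = 51.63 mm

X̄ = 128.58 mm, Ȳ = 51.63 mm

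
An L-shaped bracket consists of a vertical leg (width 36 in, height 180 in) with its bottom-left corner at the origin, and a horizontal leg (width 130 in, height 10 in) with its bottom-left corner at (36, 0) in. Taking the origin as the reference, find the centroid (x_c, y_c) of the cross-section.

vertical leg: A = 36 × 180 = 6480.00, centroid at (18.00, 90.00).
horizontal leg: A = 130 × 10 = 1300.00, centroid at (101.00, 5.00).
ΣA = 7780.00 in²
ΣAx_c = (6480.00)(18.00) + (1300.00)(101.00) = 247940.00 in³
ΣAy_c = (6480.00)(90.00) + (1300.00)(5.00) = 589700.00 in³
x_c = 247940.00 / 7780.00 = 31.87 in
y_c = 589700.00 / 7780.00 = 75.80 in

x_c = 31.87 in, y_c = 75.80 in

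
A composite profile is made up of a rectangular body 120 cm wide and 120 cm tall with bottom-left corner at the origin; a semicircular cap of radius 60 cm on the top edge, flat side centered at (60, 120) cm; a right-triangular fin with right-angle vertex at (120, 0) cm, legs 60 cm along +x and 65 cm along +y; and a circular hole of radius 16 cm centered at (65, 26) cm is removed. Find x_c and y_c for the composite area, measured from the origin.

x_c = 67.17 cm, y_c = 80.56 cm

Part | A | x̄ᵢ | ȳᵢ | A·x̄ᵢ | A·ȳᵢ
rectangular body | 14400.00 | 60.00 | 60.00 | 864000.00 | 864000.00
semicircular top | 5654.87 | 60.00 | 145.46 | 339292.01 | 822584.01
triangular fin | 1950.00 | 140.00 | 21.67 | 273000.00 | 42250.00
hole | -804.25 | 65.00 | 26.00 | -52276.10 | -20910.44
Σ | 21200.62 |  |  | 1424015.90 | 1707923.57
x_c = 1424015.90 / 21200.62 = 67.17 cm
y_c = 1707923.57 / 21200.62 = 80.56 cm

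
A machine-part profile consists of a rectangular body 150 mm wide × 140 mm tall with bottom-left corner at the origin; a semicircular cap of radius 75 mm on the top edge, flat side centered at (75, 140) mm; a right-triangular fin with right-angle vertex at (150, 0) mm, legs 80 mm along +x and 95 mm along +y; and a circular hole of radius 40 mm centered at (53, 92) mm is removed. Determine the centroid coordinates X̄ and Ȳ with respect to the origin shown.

X̄ = 92.37 mm, Ȳ = 92.49 mm

Part | A | x̄ᵢ | ȳᵢ | A·x̄ᵢ | A·ȳᵢ
rectangular body | 21000.00 | 75.00 | 70.00 | 1575000.00 | 1470000.00
semicircular top | 8835.73 | 75.00 | 171.83 | 662679.70 | 1518252.11
triangular fin | 3800.00 | 176.67 | 31.67 | 671333.33 | 120333.33
hole | -5026.55 | 53.00 | 92.00 | -266407.06 | -462442.44
Σ | 28609.18 |  |  | 2642605.98 | 2646143.00
X̄ = 2642605.98 / 28609.18 = 92.37 mm
Ȳ = 2646143.00 / 28609.18 = 92.49 mm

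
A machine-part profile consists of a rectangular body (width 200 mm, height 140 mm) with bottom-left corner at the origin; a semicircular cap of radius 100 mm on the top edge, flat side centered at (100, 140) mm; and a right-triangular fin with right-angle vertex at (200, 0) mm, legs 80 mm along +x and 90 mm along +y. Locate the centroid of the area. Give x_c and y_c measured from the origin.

rectangular body: A = 200 × 140 = 28000.00, centroid at (100.00, 70.00).
semicircular top: A = ½π·100² = 15707.96, centroid at (100.00, 182.44).
triangular fin: A = ½·80·90 = 3600.00, centroid at (226.67, 30.00).
ΣA = 47307.96 mm²
ΣAx_c = (28000.00)(100.00) + (15707.96)(100.00) + (3600.00)(226.67) = 5186796.33 mm³
ΣAy_c = (28000.00)(70.00) + (15707.96)(182.44) + (3600.00)(30.00) = 4933781.52 mm³
x_c = 5186796.33 / 47307.96 = 109.64 mm
y_c = 4933781.52 / 47307.96 = 104.29 mm

x_c = 109.64 mm, y_c = 104.29 mm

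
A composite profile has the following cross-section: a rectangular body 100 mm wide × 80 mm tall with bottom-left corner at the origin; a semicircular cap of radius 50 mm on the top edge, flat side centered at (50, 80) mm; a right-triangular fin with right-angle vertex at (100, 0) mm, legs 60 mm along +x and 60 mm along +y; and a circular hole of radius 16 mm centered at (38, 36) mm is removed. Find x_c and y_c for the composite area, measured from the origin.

rectangular body: A = 100 × 80 = 8000.00, centroid at (50.00, 40.00).
semicircular top: A = ½π·50² = 3926.99, centroid at (50.00, 101.22).
triangular fin: A = ½·60·60 = 1800.00, centroid at (120.00, 20.00).
hole: A = −π·16² = -804.25, centroid at (38.00, 36.00).
ΣA = 12922.74 mm², ΣAx_c = 781788.13 mm³, ΣAy_c = 724539.68 mm³.
x_c = 781788.13/12922.74 = 60.50 mm; y_c = 724539.68/12922.74 = 56.07 mm.

x_c = 60.50 mm, y_c = 56.07 mm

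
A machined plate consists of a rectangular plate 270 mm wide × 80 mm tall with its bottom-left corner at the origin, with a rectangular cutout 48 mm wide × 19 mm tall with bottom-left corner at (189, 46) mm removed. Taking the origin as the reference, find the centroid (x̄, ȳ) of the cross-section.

plate: A = 270 × 80 = 21600.00, centroid at (135.00, 40.00).
hole: A = −(48 × 19) = -912.00, centroid at (213.00, 55.50).
ΣA = 20688.00 mm², ΣAx̄ = 2721744.00 mm³, ΣAȳ = 813384.00 mm³.
x̄ = 2721744.00/20688.00 = 131.56 mm; ȳ = 813384.00/20688.00 = 39.32 mm.

x̄ = 131.56 mm, ȳ = 39.32 mm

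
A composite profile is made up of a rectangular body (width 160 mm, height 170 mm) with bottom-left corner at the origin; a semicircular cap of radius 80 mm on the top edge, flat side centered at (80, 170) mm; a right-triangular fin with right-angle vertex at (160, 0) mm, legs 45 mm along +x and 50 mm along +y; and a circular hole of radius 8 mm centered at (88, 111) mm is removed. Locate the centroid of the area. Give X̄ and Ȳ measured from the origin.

X̄ = 82.76 mm, Ȳ = 114.17 mm

rectangular body: A = 160 × 170 = 27200.00, centroid at (80.00, 85.00).
semicircular top: A = ½π·80² = 10053.10, centroid at (80.00, 203.95).
triangular fin: A = ½·45·50 = 1125.00, centroid at (175.00, 16.67).
hole: A = −π·8² = -201.06, centroid at (88.00, 111.00).
ΣA = 38177.03 mm², ΣAX̄ = 3159429.27 mm³, ΣAȲ = 4358791.86 mm³.
X̄ = 3159429.27/38177.03 = 82.76 mm; Ȳ = 4358791.86/38177.03 = 114.17 mm.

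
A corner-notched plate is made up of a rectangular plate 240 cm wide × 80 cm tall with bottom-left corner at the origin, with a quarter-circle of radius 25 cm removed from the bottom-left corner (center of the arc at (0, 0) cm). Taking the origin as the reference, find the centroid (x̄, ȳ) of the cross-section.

x̄ = 122.87 cm, ȳ = 40.77 cm

plate: A = 240 × 80 = 19200.00, centroid at (120.00, 40.00).
removed quarter-circle: A = −¼π·25² = -490.87, centroid at (10.61, 10.61).
ΣA = 18709.13 cm², ΣAx̄ = 2298791.67 cm³, ΣAȳ = 762791.67 cm³.
x̄ = 2298791.67/18709.13 = 122.87 cm; ȳ = 762791.67/18709.13 = 40.77 cm.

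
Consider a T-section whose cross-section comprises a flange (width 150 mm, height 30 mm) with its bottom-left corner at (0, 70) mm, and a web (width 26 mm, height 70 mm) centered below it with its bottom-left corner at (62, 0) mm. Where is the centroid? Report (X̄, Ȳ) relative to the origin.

X̄ = 75.00 mm, Ȳ = 70.60 mm

web: A = 26 × 70 = 1820.00, centroid at (75.00, 35.00).
flange: A = 150 × 30 = 4500.00, centroid at (75.00, 85.00).
ΣA = 6320.00 mm², ΣAX̄ = 474000.00 mm³, ΣAȲ = 446200.00 mm³.
X̄ = 474000.00/6320.00 = 75.00 mm; Ȳ = 446200.00/6320.00 = 70.60 mm.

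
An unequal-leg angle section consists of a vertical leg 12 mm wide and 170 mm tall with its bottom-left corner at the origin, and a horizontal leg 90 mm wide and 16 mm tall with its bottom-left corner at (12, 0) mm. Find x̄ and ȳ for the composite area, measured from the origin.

x̄ = 27.10 mm, ȳ = 53.14 mm

vertical leg: A = 12 × 170 = 2040.00, centroid at (6.00, 85.00).
horizontal leg: A = 90 × 16 = 1440.00, centroid at (57.00, 8.00).
ΣA = 3480.00 mm², ΣAx̄ = 94320.00 mm³, ΣAȳ = 184920.00 mm³.
x̄ = 94320.00/3480.00 = 27.10 mm; ȳ = 184920.00/3480.00 = 53.14 mm.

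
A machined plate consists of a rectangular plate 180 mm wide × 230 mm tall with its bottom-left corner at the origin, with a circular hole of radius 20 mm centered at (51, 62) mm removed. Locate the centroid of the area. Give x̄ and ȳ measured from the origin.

x̄ = 91.22 mm, ȳ = 116.66 mm

plate: A = 180 × 230 = 41400.00, centroid at (90.00, 115.00).
hole: A = −π·20² = -1256.64, centroid at (51.00, 62.00).
ΣA = 40143.36 mm², ΣAx̄ = 3661911.51 mm³, ΣAȳ = 4683088.50 mm³.
x̄ = 3661911.51/40143.36 = 91.22 mm; ȳ = 4683088.50/40143.36 = 116.66 mm.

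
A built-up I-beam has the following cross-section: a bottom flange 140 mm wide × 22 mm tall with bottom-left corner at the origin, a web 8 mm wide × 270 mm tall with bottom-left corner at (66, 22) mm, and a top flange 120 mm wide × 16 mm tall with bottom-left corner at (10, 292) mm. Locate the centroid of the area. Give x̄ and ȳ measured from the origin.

bottom flange: A = 140 × 22 = 3080.00, centroid at (70.00, 11.00).
web: A = 8 × 270 = 2160.00, centroid at (70.00, 157.00).
top flange: A = 120 × 16 = 1920.00, centroid at (70.00, 300.00).
ΣA = 7160.00 mm²
ΣAx̄ = (3080.00)(70.00) + (2160.00)(70.00) + (1920.00)(70.00) = 501200.00 mm³
ΣAȳ = (3080.00)(11.00) + (2160.00)(157.00) + (1920.00)(300.00) = 949000.00 mm³
x̄ = 501200.00 / 7160.00 = 70.00 mm
ȳ = 949000.00 / 7160.00 = 132.54 mm

x̄ = 70.00 mm, ȳ = 132.54 mm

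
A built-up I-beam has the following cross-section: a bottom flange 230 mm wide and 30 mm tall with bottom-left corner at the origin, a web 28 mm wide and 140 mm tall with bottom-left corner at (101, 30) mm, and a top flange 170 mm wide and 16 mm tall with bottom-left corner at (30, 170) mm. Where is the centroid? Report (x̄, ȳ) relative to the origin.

bottom flange: A = 230 × 30 = 6900.00, centroid at (115.00, 15.00).
web: A = 28 × 140 = 3920.00, centroid at (115.00, 100.00).
top flange: A = 170 × 16 = 2720.00, centroid at (115.00, 178.00).
ΣA = 13540.00 mm²
ΣAx̄ = (6900.00)(115.00) + (3920.00)(115.00) + (2720.00)(115.00) = 1557100.00 mm³
ΣAȳ = (6900.00)(15.00) + (3920.00)(100.00) + (2720.00)(178.00) = 979660.00 mm³
x̄ = 1557100.00 / 13540.00 = 115.00 mm
ȳ = 979660.00 / 13540.00 = 72.35 mm

x̄ = 115.00 mm, ȳ = 72.35 mm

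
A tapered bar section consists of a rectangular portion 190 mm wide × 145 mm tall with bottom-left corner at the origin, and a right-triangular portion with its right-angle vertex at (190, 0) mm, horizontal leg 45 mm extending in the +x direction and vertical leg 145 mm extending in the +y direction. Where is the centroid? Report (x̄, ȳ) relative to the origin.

x̄ = 106.65 mm, ȳ = 69.94 mm

rectangular portion: A = 190 × 145 = 27550.00, centroid at (95.00, 72.50).
triangular portion: A = ½·45·145 = 3262.50, centroid at (205.00, 48.33).
ΣA = 30812.50 mm²
ΣAx̄ = (27550.00)(95.00) + (3262.50)(205.00) = 3286062.50 mm³
ΣAȳ = (27550.00)(72.50) + (3262.50)(48.33) = 2155062.50 mm³
x̄ = 3286062.50 / 30812.50 = 106.65 mm
ȳ = 2155062.50 / 30812.50 = 69.94 mm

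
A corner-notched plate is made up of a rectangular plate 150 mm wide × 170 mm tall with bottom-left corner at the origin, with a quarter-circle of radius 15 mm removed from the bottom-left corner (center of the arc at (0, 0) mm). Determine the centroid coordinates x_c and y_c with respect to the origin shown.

plate: A = 150 × 170 = 25500.00, centroid at (75.00, 85.00).
removed quarter-circle: A = −¼π·15² = -176.71, centroid at (6.37, 6.37).
ΣA = 25323.29 mm²
ΣAx_c = (25500.00)(75.00) + (-176.71)(6.37) = 1911375.00 mm³
ΣAy_c = (25500.00)(85.00) + (-176.71)(6.37) = 2166375.00 mm³
x_c = 1911375.00 / 25323.29 = 75.48 mm
y_c = 2166375.00 / 25323.29 = 85.55 mm

x_c = 75.48 mm, y_c = 85.55 mm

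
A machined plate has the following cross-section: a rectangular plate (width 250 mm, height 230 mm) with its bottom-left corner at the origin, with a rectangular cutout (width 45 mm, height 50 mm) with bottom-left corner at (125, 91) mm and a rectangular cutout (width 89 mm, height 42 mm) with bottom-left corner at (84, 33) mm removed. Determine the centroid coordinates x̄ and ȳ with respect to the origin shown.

Part | A | x̄ᵢ | ȳᵢ | A·x̄ᵢ | A·ȳᵢ
plate | 57500.00 | 125.00 | 115.00 | 7187500.00 | 6612500.00
hole 1 | -2250.00 | 147.50 | 116.00 | -331875.00 | -261000.00
hole 2 | -3738.00 | 128.50 | 54.00 | -480333.00 | -201852.00
Σ | 51512.00 |  |  | 6375292.00 | 6149648.00
x̄ = 6375292.00 / 51512.00 = 123.76 mm
ȳ = 6149648.00 / 51512.00 = 119.38 mm

x̄ = 123.76 mm, ȳ = 119.38 mm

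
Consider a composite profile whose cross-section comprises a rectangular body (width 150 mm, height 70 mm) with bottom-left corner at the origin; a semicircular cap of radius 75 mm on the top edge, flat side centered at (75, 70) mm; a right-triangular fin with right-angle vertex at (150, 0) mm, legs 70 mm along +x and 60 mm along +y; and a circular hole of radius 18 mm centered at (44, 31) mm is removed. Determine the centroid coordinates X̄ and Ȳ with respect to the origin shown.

X̄ = 86.66 mm, Ȳ = 62.58 mm

rectangular body: A = 150 × 70 = 10500.00, centroid at (75.00, 35.00).
semicircular top: A = ½π·75² = 8835.73, centroid at (75.00, 101.83).
triangular fin: A = ½·70·60 = 2100.00, centroid at (173.33, 20.00).
hole: A = −π·18² = -1017.88, centroid at (44.00, 31.00).
ΣA = 20417.85 mm², ΣAX̄ = 1769393.16 mm³, ΣAȲ = 1277696.90 mm³.
X̄ = 1769393.16/20417.85 = 86.66 mm; Ȳ = 1277696.90/20417.85 = 62.58 mm.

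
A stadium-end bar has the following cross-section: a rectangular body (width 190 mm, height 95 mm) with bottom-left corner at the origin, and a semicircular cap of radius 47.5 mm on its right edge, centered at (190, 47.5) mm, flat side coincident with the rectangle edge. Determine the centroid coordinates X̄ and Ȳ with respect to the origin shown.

rectangular body: A = 190 × 95 = 18050.00, centroid at (95.00, 47.50).
semicircular end: A = ½π·47.5² = 3544.11, centroid at (210.16, 47.50).
ΣA = 21594.11 mm²
ΣAX̄ = (18050.00)(95.00) + (3544.11)(210.16) = 2459578.67 mm³
ΣAȲ = (18050.00)(47.50) + (3544.11)(47.50) = 1025720.19 mm³
X̄ = 2459578.67 / 21594.11 = 113.90 mm
Ȳ = 1025720.19 / 21594.11 = 47.50 mm

X̄ = 113.90 mm, Ȳ = 47.50 mm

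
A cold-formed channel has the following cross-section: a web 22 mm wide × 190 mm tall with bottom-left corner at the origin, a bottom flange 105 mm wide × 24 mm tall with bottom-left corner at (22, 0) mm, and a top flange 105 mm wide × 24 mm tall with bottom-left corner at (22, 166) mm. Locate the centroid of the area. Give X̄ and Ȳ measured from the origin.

web: A = 22 × 190 = 4180.00, centroid at (11.00, 95.00).
bottom flange: A = 105 × 24 = 2520.00, centroid at (74.50, 12.00).
top flange: A = 105 × 24 = 2520.00, centroid at (74.50, 178.00).
ΣA = 9220.00 mm², ΣAX̄ = 421460.00 mm³, ΣAȲ = 875900.00 mm³.
X̄ = 421460.00/9220.00 = 45.71 mm; Ȳ = 875900.00/9220.00 = 95.00 mm.

X̄ = 45.71 mm, Ȳ = 95.00 mm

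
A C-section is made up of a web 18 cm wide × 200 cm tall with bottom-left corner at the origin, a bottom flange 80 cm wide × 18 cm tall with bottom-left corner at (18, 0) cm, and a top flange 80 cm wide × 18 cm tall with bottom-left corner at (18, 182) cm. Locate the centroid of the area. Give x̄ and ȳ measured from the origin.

x̄ = 30.78 cm, ȳ = 100.00 cm

web: A = 18 × 200 = 3600.00, centroid at (9.00, 100.00).
bottom flange: A = 80 × 18 = 1440.00, centroid at (58.00, 9.00).
top flange: A = 80 × 18 = 1440.00, centroid at (58.00, 191.00).
ΣA = 6480.00 cm², ΣAx̄ = 199440.00 cm³, ΣAȳ = 648000.00 cm³.
x̄ = 199440.00/6480.00 = 30.78 cm; ȳ = 648000.00/6480.00 = 100.00 cm.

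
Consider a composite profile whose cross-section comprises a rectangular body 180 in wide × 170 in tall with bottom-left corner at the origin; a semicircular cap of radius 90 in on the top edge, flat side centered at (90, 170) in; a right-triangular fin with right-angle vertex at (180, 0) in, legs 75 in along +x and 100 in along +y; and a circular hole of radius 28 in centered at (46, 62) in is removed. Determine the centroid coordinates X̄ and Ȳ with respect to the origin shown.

rectangular body: A = 180 × 170 = 30600.00, centroid at (90.00, 85.00).
semicircular top: A = ½π·90² = 12723.45, centroid at (90.00, 208.20).
triangular fin: A = ½·75·100 = 3750.00, centroid at (205.00, 33.33).
hole: A = −π·28² = -2463.01, centroid at (46.00, 62.00).
ΣA = 44610.44 in²
ΣAX̄ = (30600.00)(90.00) + (12723.45)(90.00) + (3750.00)(205.00) + (-2463.01)(46.00) = 4554562.12 in³
ΣAȲ = (30600.00)(85.00) + (12723.45)(208.20) + (3750.00)(33.33) + (-2463.01)(62.00) = 5222280.01 in³
X̄ = 4554562.12 / 44610.44 = 102.10 in
Ȳ = 5222280.01 / 44610.44 = 117.06 in

X̄ = 102.10 in, Ȳ = 117.06 in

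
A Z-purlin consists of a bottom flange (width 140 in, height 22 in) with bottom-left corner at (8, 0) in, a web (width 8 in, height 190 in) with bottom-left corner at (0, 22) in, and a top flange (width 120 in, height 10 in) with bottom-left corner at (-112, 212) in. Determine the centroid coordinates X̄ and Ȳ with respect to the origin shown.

X̄ = 31.71 in, Ȳ = 81.40 in

bottom flange: A = 140 × 22 = 3080.00, centroid at (78.00, 11.00).
web: A = 8 × 190 = 1520.00, centroid at (4.00, 117.00).
top flange: A = 120 × 10 = 1200.00, centroid at (-52.00, 217.00).
ΣA = 5800.00 in², ΣAX̄ = 183920.00 in³, ΣAȲ = 472120.00 in³.
X̄ = 183920.00/5800.00 = 31.71 in; Ȳ = 472120.00/5800.00 = 81.40 in.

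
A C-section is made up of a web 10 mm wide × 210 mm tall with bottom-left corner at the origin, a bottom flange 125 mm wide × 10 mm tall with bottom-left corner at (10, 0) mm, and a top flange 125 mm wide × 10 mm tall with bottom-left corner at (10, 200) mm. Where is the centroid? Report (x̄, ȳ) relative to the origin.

x̄ = 41.68 mm, ȳ = 105.00 mm

web: A = 10 × 210 = 2100.00, centroid at (5.00, 105.00).
bottom flange: A = 125 × 10 = 1250.00, centroid at (72.50, 5.00).
top flange: A = 125 × 10 = 1250.00, centroid at (72.50, 205.00).
ΣA = 4600.00 mm²
ΣAx̄ = (2100.00)(5.00) + (1250.00)(72.50) + (1250.00)(72.50) = 191750.00 mm³
ΣAȳ = (2100.00)(105.00) + (1250.00)(5.00) + (1250.00)(205.00) = 483000.00 mm³
x̄ = 191750.00 / 4600.00 = 41.68 mm
ȳ = 483000.00 / 4600.00 = 105.00 mm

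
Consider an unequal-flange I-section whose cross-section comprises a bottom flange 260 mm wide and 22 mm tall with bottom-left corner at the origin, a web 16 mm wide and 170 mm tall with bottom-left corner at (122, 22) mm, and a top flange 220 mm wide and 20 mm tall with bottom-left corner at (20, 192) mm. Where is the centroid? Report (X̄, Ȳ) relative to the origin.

X̄ = 130.00 mm, Ȳ = 96.79 mm

bottom flange: A = 260 × 22 = 5720.00, centroid at (130.00, 11.00).
web: A = 16 × 170 = 2720.00, centroid at (130.00, 107.00).
top flange: A = 220 × 20 = 4400.00, centroid at (130.00, 202.00).
ΣA = 12840.00 mm²
ΣAX̄ = (5720.00)(130.00) + (2720.00)(130.00) + (4400.00)(130.00) = 1669200.00 mm³
ΣAȲ = (5720.00)(11.00) + (2720.00)(107.00) + (4400.00)(202.00) = 1242760.00 mm³
X̄ = 1669200.00 / 12840.00 = 130.00 mm
Ȳ = 1242760.00 / 12840.00 = 96.79 mm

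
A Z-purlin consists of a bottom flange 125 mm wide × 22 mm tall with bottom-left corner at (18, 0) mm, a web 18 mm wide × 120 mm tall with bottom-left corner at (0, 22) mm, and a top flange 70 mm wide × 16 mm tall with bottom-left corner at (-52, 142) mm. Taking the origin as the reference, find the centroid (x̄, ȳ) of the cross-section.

x̄ = 36.78 mm, ȳ = 62.25 mm

bottom flange: A = 125 × 22 = 2750.00, centroid at (80.50, 11.00).
web: A = 18 × 120 = 2160.00, centroid at (9.00, 82.00).
top flange: A = 70 × 16 = 1120.00, centroid at (-17.00, 150.00).
ΣA = 6030.00 mm²
ΣAx̄ = (2750.00)(80.50) + (2160.00)(9.00) + (1120.00)(-17.00) = 221775.00 mm³
ΣAȳ = (2750.00)(11.00) + (2160.00)(82.00) + (1120.00)(150.00) = 375370.00 mm³
x̄ = 221775.00 / 6030.00 = 36.78 mm
ȳ = 375370.00 / 6030.00 = 62.25 mm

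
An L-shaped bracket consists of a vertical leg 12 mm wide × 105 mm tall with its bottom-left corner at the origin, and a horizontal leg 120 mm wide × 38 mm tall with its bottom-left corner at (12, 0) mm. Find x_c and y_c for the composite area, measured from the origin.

Part | A | x̄ᵢ | ȳᵢ | A·x̄ᵢ | A·ȳᵢ
vertical leg | 1260.00 | 6.00 | 52.50 | 7560.00 | 66150.00
horizontal leg | 4560.00 | 72.00 | 19.00 | 328320.00 | 86640.00
Σ | 5820.00 |  |  | 335880.00 | 152790.00
x_c = 335880.00 / 5820.00 = 57.71 mm
y_c = 152790.00 / 5820.00 = 26.25 mm

x_c = 57.71 mm, y_c = 26.25 mm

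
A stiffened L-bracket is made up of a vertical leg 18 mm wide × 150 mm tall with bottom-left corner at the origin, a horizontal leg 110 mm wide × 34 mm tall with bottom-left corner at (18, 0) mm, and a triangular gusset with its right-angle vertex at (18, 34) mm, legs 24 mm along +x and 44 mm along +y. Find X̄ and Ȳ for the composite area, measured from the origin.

X̄ = 44.64 mm, Ȳ = 41.87 mm

vertical leg: A = 18 × 150 = 2700.00, centroid at (9.00, 75.00).
horizontal leg: A = 110 × 34 = 3740.00, centroid at (73.00, 17.00).
gusset: A = ½·24·44 = 528.00, centroid at (26.00, 48.67).
ΣA = 6968.00 mm²
ΣAX̄ = (2700.00)(9.00) + (3740.00)(73.00) + (528.00)(26.00) = 311048.00 mm³
ΣAȲ = (2700.00)(75.00) + (3740.00)(17.00) + (528.00)(48.67) = 291776.00 mm³
X̄ = 311048.00 / 6968.00 = 44.64 mm
Ȳ = 291776.00 / 6968.00 = 41.87 mm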